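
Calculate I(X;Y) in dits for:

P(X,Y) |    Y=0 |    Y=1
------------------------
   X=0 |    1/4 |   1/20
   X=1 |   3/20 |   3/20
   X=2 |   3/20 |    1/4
0.0349 dits

Mutual information: I(X;Y) = H(X) + H(Y) - H(X,Y)

Marginals:
P(X) = (3/10, 3/10, 2/5), H(X) = 0.4729 dits
P(Y) = (11/20, 9/20), H(Y) = 0.2989 dits

Joint entropy: H(X,Y) = 0.7368 dits

I(X;Y) = 0.4729 + 0.2989 - 0.7368 = 0.0349 dits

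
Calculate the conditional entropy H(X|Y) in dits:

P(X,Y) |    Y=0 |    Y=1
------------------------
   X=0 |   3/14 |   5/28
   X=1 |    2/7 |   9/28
0.2898 dits

Using the chain rule: H(X|Y) = H(X,Y) - H(Y)

First, compute H(X,Y) = 0.5908 dits

Marginal P(Y) = (1/2, 1/2)
H(Y) = 0.3010 dits

H(X|Y) = H(X,Y) - H(Y) = 0.5908 - 0.3010 = 0.2898 dits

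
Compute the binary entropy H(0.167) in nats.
0.4511 nats

The binary entropy function is:
H(p) = -p log(p) - (1-p) log(1-p)

H(0.167) = -0.167 × log_e(0.167) - 0.833 × log_e(0.833)
H(0.167) = 0.4511 nats

Note: Binary entropy is maximized at p=0.5 (H=1 bit) and minimized at p=0 or p=1 (H=0).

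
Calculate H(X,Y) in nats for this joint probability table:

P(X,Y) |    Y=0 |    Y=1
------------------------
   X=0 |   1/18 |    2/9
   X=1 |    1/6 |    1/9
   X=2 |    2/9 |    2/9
1.7061 nats

Joint entropy is H(X,Y) = -Σ_{x,y} p(x,y) log p(x,y).

Summing over all non-zero entries:
H(X,Y) = -[1/18·log_e(1/18) + 2/9·log_e(2/9) + 1/6·log_e(1/6) + 1/9·log_e(1/9) + 2/9·log_e(2/9) + 2/9·log_e(2/9)]
H(X,Y) = 1.7061 nats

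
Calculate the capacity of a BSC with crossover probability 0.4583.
0.0050 bits

For a binary symmetric channel (BSC) with error probability p:
Capacity C = 1 - H(p) bits per symbol

where H(p) = -p log₂(p) - (1-p) log₂(1-p) is the binary entropy function.

H(0.4583) = 0.9950 bits
C = 1 - 0.9950 = 0.0050 bits per symbol

This means we can reliably transmit up to 0.0050 bits of information per channel use.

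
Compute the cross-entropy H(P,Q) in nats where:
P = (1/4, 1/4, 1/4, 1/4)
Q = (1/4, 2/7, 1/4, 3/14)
1.3914 nats

Cross-entropy: H(P,Q) = -Σ p(x) log q(x)

Alternatively: H(P,Q) = H(P) + D_KL(P||Q)
H(P) = 1.3863 nats
D_KL(P||Q) = 0.0052 nats

H(P,Q) = 1.3863 + 0.0052 = 1.3914 nats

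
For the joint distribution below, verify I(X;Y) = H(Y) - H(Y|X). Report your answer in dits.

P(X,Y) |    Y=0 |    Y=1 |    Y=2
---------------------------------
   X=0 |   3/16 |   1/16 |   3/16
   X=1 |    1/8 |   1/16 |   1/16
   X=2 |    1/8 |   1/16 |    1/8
I(X;Y) = 0.0063 dits

Mutual information has multiple equivalent forms:
- I(X;Y) = H(X) - H(X|Y)
- I(X;Y) = H(Y) - H(Y|X)
- I(X;Y) = H(X) + H(Y) - H(X,Y)

Computing all quantities:
H(X) = 0.4654, H(Y) = 0.4531, H(X,Y) = 0.9123
H(X|Y) = 0.4592, H(Y|X) = 0.4469

Verification:
H(X) - H(X|Y) = 0.4654 - 0.4592 = 0.0063
H(Y) - H(Y|X) = 0.4531 - 0.4469 = 0.0063
H(X) + H(Y) - H(X,Y) = 0.4654 + 0.4531 - 0.9123 = 0.0063

All forms give I(X;Y) = 0.0063 dits. ✓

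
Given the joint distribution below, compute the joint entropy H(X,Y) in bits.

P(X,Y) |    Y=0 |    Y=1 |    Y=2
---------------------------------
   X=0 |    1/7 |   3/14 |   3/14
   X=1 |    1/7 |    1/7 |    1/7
2.5567 bits

Joint entropy is H(X,Y) = -Σ_{x,y} p(x,y) log p(x,y).

Summing over all non-zero entries:
H(X,Y) = -[1/7·log_2(1/7) + 3/14·log_2(3/14) + 3/14·log_2(3/14) + 1/7·log_2(1/7) + 1/7·log_2(1/7) + 1/7·log_2(1/7)]
H(X,Y) = 2.5567 bits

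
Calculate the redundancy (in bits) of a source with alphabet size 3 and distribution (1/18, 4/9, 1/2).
0.3333 bits

Redundancy measures how far a source is from maximum entropy:
R = H_max - H(X)

Maximum entropy for 3 symbols: H_max = log_2(3) = 1.5850 bits
Actual entropy: H(X) = 1.2516 bits
Redundancy: R = 1.5850 - 1.2516 = 0.3333 bits

This redundancy represents potential for compression: the source could be compressed by 0.3333 bits per symbol.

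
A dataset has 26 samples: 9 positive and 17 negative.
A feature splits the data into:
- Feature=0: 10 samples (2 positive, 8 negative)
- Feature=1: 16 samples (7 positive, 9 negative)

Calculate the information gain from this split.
0.0445 bits

Information Gain = H(Y) - H(Y|Feature)

Before split:
P(positive) = 9/26 = 0.3462
H(Y) = 0.9306 bits

After split:
Feature=0: H = 0.7219 bits (weight = 10/26)
Feature=1: H = 0.9887 bits (weight = 16/26)
H(Y|Feature) = (10/26)×0.7219 + (16/26)×0.9887 = 0.8861 bits

Information Gain = 0.9306 - 0.8861 = 0.0445 bits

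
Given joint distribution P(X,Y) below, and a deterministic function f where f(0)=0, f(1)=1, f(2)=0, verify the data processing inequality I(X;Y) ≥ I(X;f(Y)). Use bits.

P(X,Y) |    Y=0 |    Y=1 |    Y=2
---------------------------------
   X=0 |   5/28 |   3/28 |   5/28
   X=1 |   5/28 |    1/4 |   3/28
I(X;Y) = 0.0517, I(X;f(Y)) = 0.0444, inequality holds: 0.0517 ≥ 0.0444

Data Processing Inequality: For any Markov chain X → Y → Z, we have I(X;Y) ≥ I(X;Z).

Here Z = f(Y) is a deterministic function of Y, forming X → Y → Z.

Original I(X;Y) = 0.0517 bits

After applying f:
P(X,Z) where Z=f(Y):
- P(X,Z=0) = P(X,Y=0) + P(X,Y=2)
- P(X,Z=1) = P(X,Y=1)

I(X;Z) = I(X;f(Y)) = 0.0444 bits

Verification: 0.0517 ≥ 0.0444 ✓

Information cannot be created by processing; the function f can only lose information about X.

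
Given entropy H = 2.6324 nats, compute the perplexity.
13.9071

Perplexity is e^H (or exp(H) for natural log).

H = 2.6324 nats
Perplexity = e^2.6324 = 13.9071

Interpretation: The model's uncertainty is equivalent to choosing uniformly among 13.9 options.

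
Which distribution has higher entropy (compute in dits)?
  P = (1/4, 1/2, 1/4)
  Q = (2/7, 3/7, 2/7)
Q

Computing entropies in dits:
H(P) = 0.4515
H(Q) = 0.4686

Distribution Q has higher entropy.

Intuition: The distribution closer to uniform (more spread out) has higher entropy.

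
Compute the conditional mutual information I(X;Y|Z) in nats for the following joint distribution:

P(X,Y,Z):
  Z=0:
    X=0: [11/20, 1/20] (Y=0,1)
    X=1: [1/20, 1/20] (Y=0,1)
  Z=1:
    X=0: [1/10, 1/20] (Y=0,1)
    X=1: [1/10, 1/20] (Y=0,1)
0.0457 nats

Conditional mutual information: I(X;Y|Z) = H(X|Z) + H(Y|Z) - H(X,Y|Z)

H(Z) = 0.6109
H(X,Z) = 1.1059 → H(X|Z) = 0.4950
H(Y,Z) = 1.0889 → H(Y|Z) = 0.4780
H(X,Y,Z) = 1.5383 → H(X,Y|Z) = 0.9274

I(X;Y|Z) = 0.4950 + 0.4780 - 0.9274 = 0.0457 nats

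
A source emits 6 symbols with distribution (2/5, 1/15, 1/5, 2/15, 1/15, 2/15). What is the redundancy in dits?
0.0890 dits

Redundancy measures how far a source is from maximum entropy:
R = H_max - H(X)

Maximum entropy for 6 symbols: H_max = log_10(6) = 0.7782 dits
Actual entropy: H(X) = 0.6891 dits
Redundancy: R = 0.7782 - 0.6891 = 0.0890 dits

This redundancy represents potential for compression: the source could be compressed by 0.0890 dits per symbol.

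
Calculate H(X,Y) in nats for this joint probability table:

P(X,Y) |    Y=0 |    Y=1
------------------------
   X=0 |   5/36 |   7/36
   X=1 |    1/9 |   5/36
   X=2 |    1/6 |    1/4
1.7561 nats

Joint entropy is H(X,Y) = -Σ_{x,y} p(x,y) log p(x,y).

Summing over all non-zero entries:
H(X,Y) = -[5/36·log_e(5/36) + 7/36·log_e(7/36) + 1/9·log_e(1/9) + 5/36·log_e(5/36) + 1/6·log_e(1/6) + 1/4·log_e(1/4)]
H(X,Y) = 1.7561 nats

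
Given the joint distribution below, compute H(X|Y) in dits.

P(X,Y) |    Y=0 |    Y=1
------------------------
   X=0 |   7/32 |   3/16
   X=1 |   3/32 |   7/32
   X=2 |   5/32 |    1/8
0.4601 dits

Using the chain rule: H(X|Y) = H(X,Y) - H(Y)

First, compute H(X,Y) = 0.7603 dits

Marginal P(Y) = (15/32, 17/32)
H(Y) = 0.3002 dits

H(X|Y) = H(X,Y) - H(Y) = 0.7603 - 0.3002 = 0.4601 dits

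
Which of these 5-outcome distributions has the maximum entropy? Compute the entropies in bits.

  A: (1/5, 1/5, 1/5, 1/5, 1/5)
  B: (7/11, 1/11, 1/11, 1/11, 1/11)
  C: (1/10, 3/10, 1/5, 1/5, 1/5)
A

For a discrete distribution over n outcomes, entropy is maximized by the uniform distribution.

Computing entropies:
H(A) = 2.3219 bits
H(B) = 1.6729 bits
H(C) = 2.2464 bits

The uniform distribution (where all probabilities equal 1/5) achieves the maximum entropy of log_2(5) = 2.3219 bits.

Distribution A has the highest entropy.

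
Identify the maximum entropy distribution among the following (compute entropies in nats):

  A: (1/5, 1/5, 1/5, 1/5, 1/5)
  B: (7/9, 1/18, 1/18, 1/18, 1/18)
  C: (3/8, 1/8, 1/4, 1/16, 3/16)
A

For a discrete distribution over n outcomes, entropy is maximized by the uniform distribution.

Computing entropies:
H(A) = 1.6094 nats
H(B) = 0.8378 nats
H(C) = 1.4615 nats

The uniform distribution (where all probabilities equal 1/5) achieves the maximum entropy of log_e(5) = 1.6094 nats.

Distribution A has the highest entropy.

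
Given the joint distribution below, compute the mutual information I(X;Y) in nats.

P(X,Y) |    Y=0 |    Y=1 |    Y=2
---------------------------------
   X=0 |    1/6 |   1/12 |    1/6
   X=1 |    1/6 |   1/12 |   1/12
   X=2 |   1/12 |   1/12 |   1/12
0.0168 nats

Mutual information: I(X;Y) = H(X) + H(Y) - H(X,Y)

Marginals:
P(X) = (5/12, 1/3, 1/4), H(X) = 1.0776 nats
P(Y) = (5/12, 1/4, 1/3), H(Y) = 1.0776 nats

Joint entropy: H(X,Y) = 2.1383 nats

I(X;Y) = 1.0776 + 1.0776 - 2.1383 = 0.0168 nats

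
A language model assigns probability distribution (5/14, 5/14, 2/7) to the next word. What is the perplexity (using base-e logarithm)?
2.9843

Perplexity is e^H (or exp(H) for natural log).

First, H = -Σ p log p = 1.0934 nats
Perplexity = e^1.0934 = 2.9843

Interpretation: The model's uncertainty is equivalent to choosing uniformly among 3.0 options.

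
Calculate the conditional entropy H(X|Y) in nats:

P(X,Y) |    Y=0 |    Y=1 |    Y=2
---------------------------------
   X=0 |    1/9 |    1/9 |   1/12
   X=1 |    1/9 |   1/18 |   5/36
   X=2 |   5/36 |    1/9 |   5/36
1.0753 nats

Using the chain rule: H(X|Y) = H(X,Y) - H(Y)

First, compute H(X,Y) = 2.1667 nats

Marginal P(Y) = (13/36, 5/18, 13/36)
H(Y) = 1.0914 nats

H(X|Y) = H(X,Y) - H(Y) = 2.1667 - 1.0914 = 1.0753 nats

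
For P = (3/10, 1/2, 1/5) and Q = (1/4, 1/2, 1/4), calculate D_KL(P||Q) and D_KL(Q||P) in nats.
D_KL(P||Q) = 0.0101, D_KL(Q||P) = 0.0102

KL divergence is not symmetric: D_KL(P||Q) ≠ D_KL(Q||P) in general.

D_KL(P||Q) = 0.0101 nats
D_KL(Q||P) = 0.0102 nats

No, they are not equal!

This asymmetry is why KL divergence is not a true distance metric.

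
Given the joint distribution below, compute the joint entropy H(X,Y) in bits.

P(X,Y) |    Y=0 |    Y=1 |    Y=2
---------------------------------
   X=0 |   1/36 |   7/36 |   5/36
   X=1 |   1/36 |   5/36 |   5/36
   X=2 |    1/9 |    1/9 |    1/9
2.9899 bits

Joint entropy is H(X,Y) = -Σ_{x,y} p(x,y) log p(x,y).

Summing over all non-zero entries:
H(X,Y) = -[1/36·log_2(1/36) + 7/36·log_2(7/36) + 5/36·log_2(5/36) + 1/36·log_2(1/36) + 5/36·log_2(5/36) + 5/36·log_2(5/36) + 1/9·log_2(1/9) + 1/9·log_2(1/9) + 1/9·log_2(1/9)]
H(X,Y) = 2.9899 bits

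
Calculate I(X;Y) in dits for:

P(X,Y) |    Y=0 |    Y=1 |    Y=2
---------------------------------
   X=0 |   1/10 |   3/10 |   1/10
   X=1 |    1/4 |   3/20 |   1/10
0.0255 dits

Mutual information: I(X;Y) = H(X) + H(Y) - H(X,Y)

Marginals:
P(X) = (1/2, 1/2), H(X) = 0.3010 dits
P(Y) = (7/20, 9/20, 1/5), H(Y) = 0.4554 dits

Joint entropy: H(X,Y) = 0.7310 dits

I(X;Y) = 0.3010 + 0.4554 - 0.7310 = 0.0255 dits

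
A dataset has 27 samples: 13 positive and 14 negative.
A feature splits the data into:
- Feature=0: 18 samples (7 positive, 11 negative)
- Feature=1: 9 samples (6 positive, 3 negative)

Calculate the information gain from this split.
0.0502 bits

Information Gain = H(Y) - H(Y|Feature)

Before split:
P(positive) = 13/27 = 0.4815
H(Y) = 0.9990 bits

After split:
Feature=0: H = 0.9641 bits (weight = 18/27)
Feature=1: H = 0.9183 bits (weight = 9/27)
H(Y|Feature) = (18/27)×0.9641 + (9/27)×0.9183 = 0.9488 bits

Information Gain = 0.9990 - 0.9488 = 0.0502 bits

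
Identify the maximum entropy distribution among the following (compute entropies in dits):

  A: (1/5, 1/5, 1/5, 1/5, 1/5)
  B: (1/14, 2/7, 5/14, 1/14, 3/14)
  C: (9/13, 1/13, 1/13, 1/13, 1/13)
A

For a discrete distribution over n outcomes, entropy is maximized by the uniform distribution.

Computing entropies:
H(A) = 0.6990 dits
H(B) = 0.6222 dits
H(C) = 0.4533 dits

The uniform distribution (where all probabilities equal 1/5) achieves the maximum entropy of log_10(5) = 0.6990 dits.

Distribution A has the highest entropy.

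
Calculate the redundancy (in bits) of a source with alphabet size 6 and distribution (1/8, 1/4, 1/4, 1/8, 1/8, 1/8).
0.0850 bits

Redundancy measures how far a source is from maximum entropy:
R = H_max - H(X)

Maximum entropy for 6 symbols: H_max = log_2(6) = 2.5850 bits
Actual entropy: H(X) = 2.5000 bits
Redundancy: R = 2.5850 - 2.5000 = 0.0850 bits

This redundancy represents potential for compression: the source could be compressed by 0.0850 bits per symbol.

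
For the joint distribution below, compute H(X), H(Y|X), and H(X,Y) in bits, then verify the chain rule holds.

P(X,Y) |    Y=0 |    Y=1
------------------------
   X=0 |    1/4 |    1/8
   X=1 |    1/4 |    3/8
H(X,Y) = 1.9056, H(X) = 0.9544, H(Y|X) = 0.9512 (all in bits)

Chain rule: H(X,Y) = H(X) + H(Y|X)

Left side — joint entropy directly:
H(X,Y) = -Σ p(x,y) log p(x,y) = 1.9056 bits

Right side — compute H(Y|X) from the conditional distributions:
P(X) = (3/8, 5/8), so H(X) = 0.9544 bits
H(Y|X) = Σ_x P(X=x) · H(Y|X=x):
  P(Y|X=0) = (2/3, 1/3), H(Y|X=0) = 0.9183, weight P(X=0) = 3/8
  P(Y|X=1) = (2/5, 3/5), H(Y|X=1) = 0.9710, weight P(X=1) = 5/8
H(Y|X) = 0.9512 bits

H(X) + H(Y|X) = 0.9544 + 0.9512 = 1.9056 bits

Both sides equal 1.9056 bits. ✓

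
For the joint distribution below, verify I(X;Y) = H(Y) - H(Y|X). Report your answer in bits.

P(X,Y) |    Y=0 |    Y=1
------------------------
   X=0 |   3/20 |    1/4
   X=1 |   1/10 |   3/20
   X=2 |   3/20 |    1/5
I(X;Y) = 0.0016 bits

Mutual information has multiple equivalent forms:
- I(X;Y) = H(X) - H(X|Y)
- I(X;Y) = H(Y) - H(Y|X)
- I(X;Y) = H(X) + H(Y) - H(X,Y)

Computing all quantities:
H(X) = 1.5589, H(Y) = 0.9710, H(X,Y) = 2.5282
H(X|Y) = 1.5573, H(Y|X) = 0.9693

Verification:
H(X) - H(X|Y) = 1.5589 - 1.5573 = 0.0016
H(Y) - H(Y|X) = 0.9710 - 0.9693 = 0.0016
H(X) + H(Y) - H(X,Y) = 1.5589 + 0.9710 - 2.5282 = 0.0016

All forms give I(X;Y) = 0.0016 bits. ✓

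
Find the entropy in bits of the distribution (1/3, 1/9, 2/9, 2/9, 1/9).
2.1972 bits

Shannon entropy is H(X) = -Σ p(x) log p(x).

For P = (1/3, 1/9, 2/9, 2/9, 1/9):
H = -1/3 × log_2(1/3) -1/9 × log_2(1/9) -2/9 × log_2(2/9) -2/9 × log_2(2/9) -1/9 × log_2(1/9)
H = 2.1972 bits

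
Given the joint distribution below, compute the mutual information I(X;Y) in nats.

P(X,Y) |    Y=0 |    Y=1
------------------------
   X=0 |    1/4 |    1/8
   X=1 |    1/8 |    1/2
0.1101 nats

Mutual information: I(X;Y) = H(X) + H(Y) - H(X,Y)

Marginals:
P(X) = (3/8, 5/8), H(X) = 0.6616 nats
P(Y) = (3/8, 5/8), H(Y) = 0.6616 nats

Joint entropy: H(X,Y) = 1.2130 nats

I(X;Y) = 0.6616 + 0.6616 - 1.2130 = 0.1101 nats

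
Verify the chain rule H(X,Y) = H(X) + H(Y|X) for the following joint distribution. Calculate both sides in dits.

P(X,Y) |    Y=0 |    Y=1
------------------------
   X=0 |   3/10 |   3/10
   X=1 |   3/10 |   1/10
H(X,Y) = 0.5706, H(X) = 0.2923, H(Y|X) = 0.2783 (all in dits)

Chain rule: H(X,Y) = H(X) + H(Y|X)

Left side — joint entropy directly:
H(X,Y) = -Σ p(x,y) log p(x,y) = 0.5706 dits

Right side — compute H(Y|X) from the conditional distributions:
P(X) = (3/5, 2/5), so H(X) = 0.2923 dits
H(Y|X) = Σ_x P(X=x) · H(Y|X=x):
  P(Y|X=0) = (1/2, 1/2), H(Y|X=0) = 0.3010, weight P(X=0) = 3/5
  P(Y|X=1) = (3/4, 1/4), H(Y|X=1) = 0.2442, weight P(X=1) = 2/5
H(Y|X) = 0.2783 dits

H(X) + H(Y|X) = 0.2923 + 0.2783 = 0.5706 dits

Both sides equal 0.5706 dits. ✓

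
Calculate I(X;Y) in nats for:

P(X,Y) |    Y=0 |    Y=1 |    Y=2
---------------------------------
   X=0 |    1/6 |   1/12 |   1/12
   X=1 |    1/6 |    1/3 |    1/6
0.0378 nats

Mutual information: I(X;Y) = H(X) + H(Y) - H(X,Y)

Marginals:
P(X) = (1/3, 2/3), H(X) = 0.6365 nats
P(Y) = (1/3, 5/12, 1/4), H(Y) = 1.0776 nats

Joint entropy: H(X,Y) = 1.6762 nats

I(X;Y) = 0.6365 + 1.0776 - 1.6762 = 0.0378 nats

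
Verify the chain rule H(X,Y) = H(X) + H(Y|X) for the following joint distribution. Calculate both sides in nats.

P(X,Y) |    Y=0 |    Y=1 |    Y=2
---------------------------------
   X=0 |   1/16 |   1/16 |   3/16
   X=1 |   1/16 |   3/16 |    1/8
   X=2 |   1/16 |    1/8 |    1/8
H(X,Y) = 2.1007, H(X) = 1.0948, H(Y|X) = 1.0059 (all in nats)

Chain rule: H(X,Y) = H(X) + H(Y|X)

Left side — joint entropy directly:
H(X,Y) = -Σ p(x,y) log p(x,y) = 2.1007 nats

Right side — compute H(Y|X) from the conditional distributions:
P(X) = (5/16, 3/8, 5/16), so H(X) = 1.0948 nats
H(Y|X) = Σ_x P(X=x) · H(Y|X=x):
  P(Y|X=0) = (1/5, 1/5, 3/5), H(Y|X=0) = 0.9503, weight P(X=0) = 5/16
  P(Y|X=1) = (1/6, 1/2, 1/3), H(Y|X=1) = 1.0114, weight P(X=1) = 3/8
  P(Y|X=2) = (1/5, 2/5, 2/5), H(Y|X=2) = 1.0549, weight P(X=2) = 5/16
H(Y|X) = 1.0059 nats

H(X) + H(Y|X) = 1.0948 + 1.0059 = 2.1007 nats

Both sides equal 2.1007 nats. ✓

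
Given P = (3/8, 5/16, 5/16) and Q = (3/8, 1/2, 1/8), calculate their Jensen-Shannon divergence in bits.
0.0457 bits

Jensen-Shannon divergence is:
JSD(P||Q) = 0.5 × D_KL(P||M) + 0.5 × D_KL(Q||M)
where M = 0.5 × (P + Q) is the mixture distribution.

M = 0.5 × (3/8, 5/16, 5/16) + 0.5 × (3/8, 1/2, 1/8) = (3/8, 13/32, 7/32)

D_KL(P||M) = 0.0425 bits
D_KL(Q||M) = 0.0489 bits

JSD(P||Q) = 0.5 × 0.0425 + 0.5 × 0.0489 = 0.0457 bits

Unlike KL divergence, JSD is symmetric and bounded: 0 ≤ JSD ≤ log(2).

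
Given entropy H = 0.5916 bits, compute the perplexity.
1.5069

Perplexity is 2^H (or exp(H) for natural log).

H = 0.5916 bits
Perplexity = 2^0.5916 = 1.5069

Interpretation: The model's uncertainty is equivalent to choosing uniformly among 1.5 options.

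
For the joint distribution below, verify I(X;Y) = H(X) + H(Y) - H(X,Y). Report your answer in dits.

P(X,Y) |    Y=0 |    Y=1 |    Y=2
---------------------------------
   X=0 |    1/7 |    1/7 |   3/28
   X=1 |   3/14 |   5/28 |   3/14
I(X;Y) = 0.0018 dits

Mutual information has multiple equivalent forms:
- I(X;Y) = H(X) - H(X|Y)
- I(X;Y) = H(Y) - H(Y|X)
- I(X;Y) = H(X) + H(Y) - H(X,Y)

Computing all quantities:
H(X) = 0.2910, H(Y) = 0.4766, H(X,Y) = 0.7657
H(X|Y) = 0.2891, H(Y|X) = 0.4747

Verification:
H(X) - H(X|Y) = 0.2910 - 0.2891 = 0.0018
H(Y) - H(Y|X) = 0.4766 - 0.4747 = 0.0018
H(X) + H(Y) - H(X,Y) = 0.2910 + 0.4766 - 0.7657 = 0.0018

All forms give I(X;Y) = 0.0018 dits. ✓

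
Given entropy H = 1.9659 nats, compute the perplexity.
7.1413

Perplexity is e^H (or exp(H) for natural log).

H = 1.9659 nats
Perplexity = e^1.9659 = 7.1413

Interpretation: The model's uncertainty is equivalent to choosing uniformly among 7.1 options.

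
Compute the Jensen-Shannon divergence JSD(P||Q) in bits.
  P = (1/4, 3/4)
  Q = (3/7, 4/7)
0.0259 bits

Jensen-Shannon divergence is:
JSD(P||Q) = 0.5 × D_KL(P||M) + 0.5 × D_KL(Q||M)
where M = 0.5 × (P + Q) is the mixture distribution.

M = 0.5 × (1/4, 3/4) + 0.5 × (3/7, 4/7) = (0.339286, 0.660714)

D_KL(P||M) = 0.0270 bits
D_KL(Q||M) = 0.0248 bits

JSD(P||Q) = 0.5 × 0.0270 + 0.5 × 0.0248 = 0.0259 bits

Unlike KL divergence, JSD is symmetric and bounded: 0 ≤ JSD ≤ log(2).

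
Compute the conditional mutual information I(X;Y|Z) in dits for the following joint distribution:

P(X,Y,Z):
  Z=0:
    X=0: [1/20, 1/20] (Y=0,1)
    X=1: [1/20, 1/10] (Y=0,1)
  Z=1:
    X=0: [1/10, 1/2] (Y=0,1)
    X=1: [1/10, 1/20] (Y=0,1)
0.0315 dits

Conditional mutual information: I(X;Y|Z) = H(X|Z) + H(Y|Z) - H(X,Y|Z)

H(Z) = 0.2442
H(X,Z) = 0.4803 → H(X|Z) = 0.2361
H(Y,Z) = 0.5062 → H(Y|Z) = 0.2620
H(X,Y,Z) = 0.7107 → H(X,Y|Z) = 0.4665

I(X;Y|Z) = 0.2361 + 0.2620 - 0.4665 = 0.0315 dits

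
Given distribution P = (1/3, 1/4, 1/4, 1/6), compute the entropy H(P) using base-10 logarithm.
0.5898 dits

Shannon entropy is H(X) = -Σ p(x) log p(x).

For P = (1/3, 1/4, 1/4, 1/6):
H = -1/3 × log_10(1/3) -1/4 × log_10(1/4) -1/4 × log_10(1/4) -1/6 × log_10(1/6)
H = 0.5898 dits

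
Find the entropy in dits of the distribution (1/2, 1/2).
0.3010 dits

Shannon entropy is H(X) = -Σ p(x) log p(x).

For P = (1/2, 1/2):
H = -1/2 × log_10(1/2) -1/2 × log_10(1/2)
H = 0.3010 dits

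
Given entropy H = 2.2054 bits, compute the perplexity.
4.6120

Perplexity is 2^H (or exp(H) for natural log).

H = 2.2054 bits
Perplexity = 2^2.2054 = 4.6120

Interpretation: The model's uncertainty is equivalent to choosing uniformly among 4.6 options.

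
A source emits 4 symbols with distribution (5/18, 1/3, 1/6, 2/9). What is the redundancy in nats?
0.0314 nats

Redundancy measures how far a source is from maximum entropy:
R = H_max - H(X)

Maximum entropy for 4 symbols: H_max = log_e(4) = 1.3863 nats
Actual entropy: H(X) = 1.3549 nats
Redundancy: R = 1.3863 - 1.3549 = 0.0314 nats

This redundancy represents potential for compression: the source could be compressed by 0.0314 nats per symbol.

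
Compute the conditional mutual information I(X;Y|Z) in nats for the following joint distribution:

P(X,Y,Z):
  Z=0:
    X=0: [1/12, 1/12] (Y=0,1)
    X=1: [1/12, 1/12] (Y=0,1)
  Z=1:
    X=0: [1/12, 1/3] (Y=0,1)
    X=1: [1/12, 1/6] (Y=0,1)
0.0073 nats

Conditional mutual information: I(X;Y|Z) = H(X|Z) + H(Y|Z) - H(X,Y|Z)

H(Z) = 0.6365
H(X,Z) = 1.3086 → H(X|Z) = 0.6721
H(Y,Z) = 1.2425 → H(Y|Z) = 0.6059
H(X,Y,Z) = 1.9073 → H(X,Y|Z) = 1.2708

I(X;Y|Z) = 0.6721 + 0.6059 - 1.2708 = 0.0073 nats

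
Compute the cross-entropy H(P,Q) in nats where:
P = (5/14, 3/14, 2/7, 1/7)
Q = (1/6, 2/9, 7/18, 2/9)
1.4469 nats

Cross-entropy: H(P,Q) = -Σ p(x) log q(x)

Alternatively: H(P,Q) = H(P) + D_KL(P||Q)
H(P) = 1.3337 nats
D_KL(P||Q) = 0.1132 nats

H(P,Q) = 1.3337 + 0.1132 = 1.4469 nats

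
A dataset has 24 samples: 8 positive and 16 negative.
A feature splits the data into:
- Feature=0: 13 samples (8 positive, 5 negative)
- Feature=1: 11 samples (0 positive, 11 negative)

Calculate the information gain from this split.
0.3976 bits

Information Gain = H(Y) - H(Y|Feature)

Before split:
P(positive) = 8/24 = 0.3333
H(Y) = 0.9183 bits

After split:
Feature=0: H = 0.9612 bits (weight = 13/24)
Feature=1: H = 0.0000 bits (weight = 11/24)
H(Y|Feature) = (13/24)×0.9612 + (11/24)×0.0000 = 0.5207 bits

Information Gain = 0.9183 - 0.5207 = 0.3976 bits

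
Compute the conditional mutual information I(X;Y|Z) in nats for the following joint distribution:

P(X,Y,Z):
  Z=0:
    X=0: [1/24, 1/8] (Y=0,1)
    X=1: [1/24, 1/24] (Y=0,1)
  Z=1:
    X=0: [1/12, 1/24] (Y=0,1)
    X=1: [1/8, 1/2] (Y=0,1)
0.0585 nats

Conditional mutual information: I(X;Y|Z) = H(X|Z) + H(Y|Z) - H(X,Y|Z)

H(Z) = 0.5623
H(X,Z) = 1.0594 → H(X|Z) = 0.4970
H(Y,Z) = 1.1646 → H(Y|Z) = 0.6023
H(X,Y,Z) = 1.6032 → H(X,Y|Z) = 1.0409

I(X;Y|Z) = 0.4970 + 0.6023 - 1.0409 = 0.0585 nats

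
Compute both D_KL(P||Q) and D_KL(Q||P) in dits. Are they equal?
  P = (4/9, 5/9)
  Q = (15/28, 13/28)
D_KL(P||Q) = 0.0072, D_KL(Q||P) = 0.0073

KL divergence is not symmetric: D_KL(P||Q) ≠ D_KL(Q||P) in general.

D_KL(P||Q) = 0.0072 dits
D_KL(Q||P) = 0.0073 dits

No, they are not equal!

This asymmetry is why KL divergence is not a true distance metric.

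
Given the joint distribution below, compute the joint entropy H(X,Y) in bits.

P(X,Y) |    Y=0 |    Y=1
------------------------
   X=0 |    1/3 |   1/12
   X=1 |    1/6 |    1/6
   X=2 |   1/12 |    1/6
2.4183 bits

Joint entropy is H(X,Y) = -Σ_{x,y} p(x,y) log p(x,y).

Summing over all non-zero entries:
H(X,Y) = -[1/3·log_2(1/3) + 1/12·log_2(1/12) + 1/6·log_2(1/6) + 1/6·log_2(1/6) + 1/12·log_2(1/12) + 1/6·log_2(1/6)]
H(X,Y) = 2.4183 bits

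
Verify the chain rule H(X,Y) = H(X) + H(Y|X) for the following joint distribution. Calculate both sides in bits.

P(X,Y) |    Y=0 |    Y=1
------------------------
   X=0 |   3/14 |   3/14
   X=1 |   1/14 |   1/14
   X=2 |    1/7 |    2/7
H(X,Y) = 2.4138, H(X) = 1.4488, H(Y|X) = 0.9650 (all in bits)

Chain rule: H(X,Y) = H(X) + H(Y|X)

Left side — joint entropy directly:
H(X,Y) = -Σ p(x,y) log p(x,y) = 2.4138 bits

Right side — compute H(Y|X) from the conditional distributions:
P(X) = (3/7, 1/7, 3/7), so H(X) = 1.4488 bits
H(Y|X) = Σ_x P(X=x) · H(Y|X=x):
  P(Y|X=0) = (1/2, 1/2), H(Y|X=0) = 1.0000, weight P(X=0) = 3/7
  P(Y|X=1) = (1/2, 1/2), H(Y|X=1) = 1.0000, weight P(X=1) = 1/7
  P(Y|X=2) = (1/3, 2/3), H(Y|X=2) = 0.9183, weight P(X=2) = 3/7
H(Y|X) = 0.9650 bits

H(X) + H(Y|X) = 1.4488 + 0.9650 = 2.4138 bits

Both sides equal 2.4138 bits. ✓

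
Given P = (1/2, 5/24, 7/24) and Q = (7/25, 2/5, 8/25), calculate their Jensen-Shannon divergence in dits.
0.0136 dits

Jensen-Shannon divergence is:
JSD(P||Q) = 0.5 × D_KL(P||M) + 0.5 × D_KL(Q||M)
where M = 0.5 × (P + Q) is the mixture distribution.

M = 0.5 × (1/2, 5/24, 7/24) + 0.5 × (7/25, 2/5, 8/25) = (0.39, 0.304167, 0.305833)

D_KL(P||M) = 0.0137 dits
D_KL(Q||M) = 0.0136 dits

JSD(P||Q) = 0.5 × 0.0137 + 0.5 × 0.0136 = 0.0136 dits

Unlike KL divergence, JSD is symmetric and bounded: 0 ≤ JSD ≤ log(2).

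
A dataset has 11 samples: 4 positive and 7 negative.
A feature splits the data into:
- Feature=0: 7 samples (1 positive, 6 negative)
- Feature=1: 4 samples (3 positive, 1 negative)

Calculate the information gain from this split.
0.2741 bits

Information Gain = H(Y) - H(Y|Feature)

Before split:
P(positive) = 4/11 = 0.3636
H(Y) = 0.9457 bits

After split:
Feature=0: H = 0.5917 bits (weight = 7/11)
Feature=1: H = 0.8113 bits (weight = 4/11)
H(Y|Feature) = (7/11)×0.5917 + (4/11)×0.8113 = 0.6715 bits

Information Gain = 0.9457 - 0.6715 = 0.2741 bits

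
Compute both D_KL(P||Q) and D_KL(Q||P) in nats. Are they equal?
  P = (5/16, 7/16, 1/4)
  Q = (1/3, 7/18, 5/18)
D_KL(P||Q) = 0.0050, D_KL(Q||P) = 0.0050

KL divergence is not symmetric: D_KL(P||Q) ≠ D_KL(Q||P) in general.

D_KL(P||Q) = 0.0050 nats
D_KL(Q||P) = 0.0050 nats

In this case they happen to be equal (to 4 decimal places).

This asymmetry is why KL divergence is not a true distance metric.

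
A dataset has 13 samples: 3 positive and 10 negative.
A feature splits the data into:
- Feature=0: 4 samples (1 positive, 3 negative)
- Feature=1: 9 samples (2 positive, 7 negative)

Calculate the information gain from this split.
0.0007 bits

Information Gain = H(Y) - H(Y|Feature)

Before split:
P(positive) = 3/13 = 0.2308
H(Y) = 0.7793 bits

After split:
Feature=0: H = 0.8113 bits (weight = 4/13)
Feature=1: H = 0.7642 bits (weight = 9/13)
H(Y|Feature) = (4/13)×0.8113 + (9/13)×0.7642 = 0.7787 bits

Information Gain = 0.7793 - 0.7787 = 0.0007 bits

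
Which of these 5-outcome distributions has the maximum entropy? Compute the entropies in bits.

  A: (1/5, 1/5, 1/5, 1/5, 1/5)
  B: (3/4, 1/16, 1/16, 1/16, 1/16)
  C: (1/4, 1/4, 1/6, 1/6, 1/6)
A

For a discrete distribution over n outcomes, entropy is maximized by the uniform distribution.

Computing entropies:
H(A) = 2.3219 bits
H(B) = 1.3113 bits
H(C) = 2.2925 bits

The uniform distribution (where all probabilities equal 1/5) achieves the maximum entropy of log_2(5) = 2.3219 bits.

Distribution A has the highest entropy.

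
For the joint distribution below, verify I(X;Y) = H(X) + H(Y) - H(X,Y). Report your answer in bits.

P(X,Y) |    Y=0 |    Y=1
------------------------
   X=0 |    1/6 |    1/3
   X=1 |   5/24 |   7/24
I(X;Y) = 0.0054 bits

Mutual information has multiple equivalent forms:
- I(X;Y) = H(X) - H(X|Y)
- I(X;Y) = H(Y) - H(Y|X)
- I(X;Y) = H(X) + H(Y) - H(X,Y)

Computing all quantities:
H(X) = 1.0000, H(Y) = 0.9544, H(X,Y) = 1.9491
H(X|Y) = 0.9946, H(Y|X) = 0.9491

Verification:
H(X) - H(X|Y) = 1.0000 - 0.9946 = 0.0054
H(Y) - H(Y|X) = 0.9544 - 0.9491 = 0.0054
H(X) + H(Y) - H(X,Y) = 1.0000 + 0.9544 - 1.9491 = 0.0054

All forms give I(X;Y) = 0.0054 bits. ✓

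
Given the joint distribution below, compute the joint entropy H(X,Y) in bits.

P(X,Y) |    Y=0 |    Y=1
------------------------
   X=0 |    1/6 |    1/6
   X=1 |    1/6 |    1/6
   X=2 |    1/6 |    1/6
2.5850 bits

Joint entropy is H(X,Y) = -Σ_{x,y} p(x,y) log p(x,y).

Summing over all non-zero entries:
H(X,Y) = -[1/6·log_2(1/6) + 1/6·log_2(1/6) + 1/6·log_2(1/6) + 1/6·log_2(1/6) + 1/6·log_2(1/6) + 1/6·log_2(1/6)]
H(X,Y) = 2.5850 bits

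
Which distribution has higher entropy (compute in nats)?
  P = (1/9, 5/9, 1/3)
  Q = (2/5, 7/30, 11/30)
Q

Computing entropies in nats:
H(P) = 0.9369
H(Q) = 1.0740

Distribution Q has higher entropy.

Intuition: The distribution closer to uniform (more spread out) has higher entropy.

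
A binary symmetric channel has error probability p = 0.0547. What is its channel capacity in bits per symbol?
0.6940 bits

For a binary symmetric channel (BSC) with error probability p:
Capacity C = 1 - H(p) bits per symbol

where H(p) = -p log₂(p) - (1-p) log₂(1-p) is the binary entropy function.

H(0.0547) = 0.3060 bits
C = 1 - 0.3060 = 0.6940 bits per symbol

This means we can reliably transmit up to 0.6940 bits of information per channel use.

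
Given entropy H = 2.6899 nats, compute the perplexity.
14.7302

Perplexity is e^H (or exp(H) for natural log).

H = 2.6899 nats
Perplexity = e^2.6899 = 14.7302

Interpretation: The model's uncertainty is equivalent to choosing uniformly among 14.7 options.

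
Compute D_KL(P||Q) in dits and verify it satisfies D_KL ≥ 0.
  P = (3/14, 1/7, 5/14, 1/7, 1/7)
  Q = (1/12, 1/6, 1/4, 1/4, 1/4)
0.0642 dits

KL divergence satisfies the Gibbs inequality: D_KL(P||Q) ≥ 0 for all distributions P, Q.

D_KL(P||Q) = Σ p(x) log(p(x)/q(x))
Term by term:
  x=0: 3/14 × log_10[(3/14)/(1/12)] = 0.0879
  x=1: 1/7 × log_10[(1/7)/(1/6)] = -0.0096
  x=2: 5/14 × log_10[(5/14)/(1/4)] = 0.0553
  x=3: 1/7 × log_10[(1/7)/(1/4)] = -0.0347
  x=4: 1/7 × log_10[(1/7)/(1/4)] = -0.0347
D_KL(P||Q) = 0.0642 dits

D_KL(P||Q) = 0.0642 ≥ 0 ✓

This non-negativity is a fundamental property: relative entropy cannot be negative because it measures how different Q is from P.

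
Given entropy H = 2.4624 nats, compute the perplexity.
11.7329

Perplexity is e^H (or exp(H) for natural log).

H = 2.4624 nats
Perplexity = e^2.4624 = 11.7329

Interpretation: The model's uncertainty is equivalent to choosing uniformly among 11.7 options.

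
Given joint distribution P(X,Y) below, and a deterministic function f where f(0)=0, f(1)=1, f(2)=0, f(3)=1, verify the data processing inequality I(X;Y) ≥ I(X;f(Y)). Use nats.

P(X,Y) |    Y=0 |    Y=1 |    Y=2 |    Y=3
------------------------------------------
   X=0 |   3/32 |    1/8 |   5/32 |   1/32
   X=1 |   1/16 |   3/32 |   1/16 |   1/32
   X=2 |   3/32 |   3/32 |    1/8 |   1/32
I(X;Y) = 0.0096, I(X;f(Y)) = 0.0062, inequality holds: 0.0096 ≥ 0.0062

Data Processing Inequality: For any Markov chain X → Y → Z, we have I(X;Y) ≥ I(X;Z).

Here Z = f(Y) is a deterministic function of Y, forming X → Y → Z.

Original I(X;Y) = 0.0096 nats

After applying f:
P(X,Z) where Z=f(Y):
- P(X,Z=0) = P(X,Y=0) + P(X,Y=2)
- P(X,Z=1) = P(X,Y=1) + P(X,Y=3)

I(X;Z) = I(X;f(Y)) = 0.0062 nats

Verification: 0.0096 ≥ 0.0062 ✓

Information cannot be created by processing; the function f can only lose information about X.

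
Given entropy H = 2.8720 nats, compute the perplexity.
17.6723

Perplexity is e^H (or exp(H) for natural log).

H = 2.8720 nats
Perplexity = e^2.8720 = 17.6723

Interpretation: The model's uncertainty is equivalent to choosing uniformly among 17.7 options.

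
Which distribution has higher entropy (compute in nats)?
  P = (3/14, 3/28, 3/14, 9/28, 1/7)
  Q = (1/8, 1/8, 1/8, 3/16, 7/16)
P

Computing entropies in nats:
H(P) = 1.5423
H(Q) = 1.4553

Distribution P has higher entropy.

Intuition: The distribution closer to uniform (more spread out) has higher entropy.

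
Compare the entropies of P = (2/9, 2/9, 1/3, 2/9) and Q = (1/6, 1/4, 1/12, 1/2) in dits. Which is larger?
P

Computing entropies in dits:
H(P) = 0.5945
H(Q) = 0.5207

Distribution P has higher entropy.

Intuition: The distribution closer to uniform (more spread out) has higher entropy.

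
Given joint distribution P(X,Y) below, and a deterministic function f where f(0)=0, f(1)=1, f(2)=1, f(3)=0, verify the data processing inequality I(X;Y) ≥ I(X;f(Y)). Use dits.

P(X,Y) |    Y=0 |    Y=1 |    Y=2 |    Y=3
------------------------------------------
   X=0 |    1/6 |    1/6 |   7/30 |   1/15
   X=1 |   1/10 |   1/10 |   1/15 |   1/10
I(X;Y) = 0.0144, I(X;f(Y)) = 0.0064, inequality holds: 0.0144 ≥ 0.0064

Data Processing Inequality: For any Markov chain X → Y → Z, we have I(X;Y) ≥ I(X;Z).

Here Z = f(Y) is a deterministic function of Y, forming X → Y → Z.

Original I(X;Y) = 0.0144 dits

After applying f:
P(X,Z) where Z=f(Y):
- P(X,Z=0) = P(X,Y=0) + P(X,Y=3)
- P(X,Z=1) = P(X,Y=1) + P(X,Y=2)

I(X;Z) = I(X;f(Y)) = 0.0064 dits

Verification: 0.0144 ≥ 0.0064 ✓

Information cannot be created by processing; the function f can only lose information about X.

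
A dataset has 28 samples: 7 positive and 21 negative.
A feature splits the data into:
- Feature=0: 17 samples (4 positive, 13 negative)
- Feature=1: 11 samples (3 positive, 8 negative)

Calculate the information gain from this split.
0.0013 bits

Information Gain = H(Y) - H(Y|Feature)

Before split:
P(positive) = 7/28 = 0.2500
H(Y) = 0.8113 bits

After split:
Feature=0: H = 0.7871 bits (weight = 17/28)
Feature=1: H = 0.8454 bits (weight = 11/28)
H(Y|Feature) = (17/28)×0.7871 + (11/28)×0.8454 = 0.8100 bits

Information Gain = 0.8113 - 0.8100 = 0.0013 bits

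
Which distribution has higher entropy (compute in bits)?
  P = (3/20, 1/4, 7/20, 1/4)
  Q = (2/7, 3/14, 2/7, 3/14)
Q

Computing entropies in bits:
H(P) = 1.9406
H(Q) = 1.9852

Distribution Q has higher entropy.

Intuition: The distribution closer to uniform (more spread out) has higher entropy.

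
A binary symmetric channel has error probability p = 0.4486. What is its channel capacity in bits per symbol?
0.0076 bits

For a binary symmetric channel (BSC) with error probability p:
Capacity C = 1 - H(p) bits per symbol

where H(p) = -p log₂(p) - (1-p) log₂(1-p) is the binary entropy function.

H(0.4486) = 0.9924 bits
C = 1 - 0.9924 = 0.0076 bits per symbol

This means we can reliably transmit up to 0.0076 bits of information per channel use.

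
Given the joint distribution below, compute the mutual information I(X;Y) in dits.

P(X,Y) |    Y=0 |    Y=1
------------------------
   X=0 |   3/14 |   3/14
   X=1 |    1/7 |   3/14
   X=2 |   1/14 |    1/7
0.0039 dits

Mutual information: I(X;Y) = H(X) + H(Y) - H(X,Y)

Marginals:
P(X) = (3/7, 5/14, 3/14), H(X) = 0.4608 dits
P(Y) = (3/7, 4/7), H(Y) = 0.2966 dits

Joint entropy: H(X,Y) = 0.7534 dits

I(X;Y) = 0.4608 + 0.2966 - 0.7534 = 0.0039 dits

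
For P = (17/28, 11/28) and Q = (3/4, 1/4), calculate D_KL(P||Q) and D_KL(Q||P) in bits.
D_KL(P||Q) = 0.0711, D_KL(Q||P) = 0.0656

KL divergence is not symmetric: D_KL(P||Q) ≠ D_KL(Q||P) in general.

D_KL(P||Q) = 0.0711 bits
D_KL(Q||P) = 0.0656 bits

No, they are not equal!

This asymmetry is why KL divergence is not a true distance metric.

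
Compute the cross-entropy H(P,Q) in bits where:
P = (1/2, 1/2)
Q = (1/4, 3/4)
1.2075 bits

Cross-entropy: H(P,Q) = -Σ p(x) log q(x)

Alternatively: H(P,Q) = H(P) + D_KL(P||Q)
H(P) = 1.0000 bits
D_KL(P||Q) = 0.2075 bits

H(P,Q) = 1.0000 + 0.2075 = 1.2075 bits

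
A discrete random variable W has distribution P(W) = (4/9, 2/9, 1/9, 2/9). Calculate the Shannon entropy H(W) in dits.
0.5529 dits

Shannon entropy is H(X) = -Σ p(x) log p(x).

For P = (4/9, 2/9, 1/9, 2/9):
H = -4/9 × log_10(4/9) -2/9 × log_10(2/9) -1/9 × log_10(1/9) -2/9 × log_10(2/9)
H = 0.5529 dits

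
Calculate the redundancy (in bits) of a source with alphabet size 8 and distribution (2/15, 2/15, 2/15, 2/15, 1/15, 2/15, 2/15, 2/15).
0.0264 bits

Redundancy measures how far a source is from maximum entropy:
R = H_max - H(X)

Maximum entropy for 8 symbols: H_max = log_2(8) = 3.0000 bits
Actual entropy: H(X) = 2.9736 bits
Redundancy: R = 3.0000 - 2.9736 = 0.0264 bits

This redundancy represents potential for compression: the source could be compressed by 0.0264 bits per symbol.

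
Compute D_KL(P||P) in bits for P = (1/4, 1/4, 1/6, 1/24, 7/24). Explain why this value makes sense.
0.0000 bits

KL divergence satisfies the Gibbs inequality: D_KL(P||Q) ≥ 0 for all distributions P, Q.

D_KL(P||Q) = Σ p(x) log(p(x)/q(x))
Each term is p(x) × log_2(p(x)/p(x)) = p(x) × log_2(1) = 0, so the sum is 0.
D_KL(P||Q) = 0.0000 bits

When P = Q, the KL divergence is exactly 0, as there is no 'divergence' between identical distributions.

This non-negativity is a fundamental property: relative entropy cannot be negative because it measures how different Q is from P.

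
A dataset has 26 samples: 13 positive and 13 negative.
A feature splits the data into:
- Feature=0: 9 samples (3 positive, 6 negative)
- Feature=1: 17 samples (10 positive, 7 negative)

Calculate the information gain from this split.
0.0430 bits

Information Gain = H(Y) - H(Y|Feature)

Before split:
P(positive) = 13/26 = 0.5000
H(Y) = 1.0000 bits

After split:
Feature=0: H = 0.9183 bits (weight = 9/26)
Feature=1: H = 0.9774 bits (weight = 17/26)
H(Y|Feature) = (9/26)×0.9183 + (17/26)×0.9774 = 0.9570 bits

Information Gain = 1.0000 - 0.9570 = 0.0430 bits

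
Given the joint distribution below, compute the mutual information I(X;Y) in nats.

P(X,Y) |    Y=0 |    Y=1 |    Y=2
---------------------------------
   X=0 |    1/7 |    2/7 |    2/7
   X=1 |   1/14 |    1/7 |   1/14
0.0104 nats

Mutual information: I(X;Y) = H(X) + H(Y) - H(X,Y)

Marginals:
P(X) = (5/7, 2/7), H(X) = 0.5983 nats
P(Y) = (3/14, 3/7, 5/14), H(Y) = 1.0609 nats

Joint entropy: H(X,Y) = 1.6488 nats

I(X;Y) = 0.5983 + 1.0609 - 1.6488 = 0.0104 nats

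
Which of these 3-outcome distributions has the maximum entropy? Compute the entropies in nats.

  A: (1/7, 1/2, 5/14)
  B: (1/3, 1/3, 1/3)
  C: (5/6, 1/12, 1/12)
B

For a discrete distribution over n outcomes, entropy is maximized by the uniform distribution.

Computing entropies:
H(A) = 0.9923 nats
H(B) = 1.0986 nats
H(C) = 0.5661 nats

The uniform distribution (where all probabilities equal 1/3) achieves the maximum entropy of log_e(3) = 1.0986 nats.

Distribution B has the highest entropy.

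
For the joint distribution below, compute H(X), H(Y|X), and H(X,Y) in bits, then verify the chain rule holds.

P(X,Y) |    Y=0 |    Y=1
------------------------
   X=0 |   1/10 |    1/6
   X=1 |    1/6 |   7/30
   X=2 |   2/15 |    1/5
H(X,Y) = 2.5357, H(X) = 1.5656, H(Y|X) = 0.9701 (all in bits)

Chain rule: H(X,Y) = H(X) + H(Y|X)

Left side — joint entropy directly:
H(X,Y) = -Σ p(x,y) log p(x,y) = 2.5357 bits

Right side — compute H(Y|X) from the conditional distributions:
P(X) = (4/15, 2/5, 1/3), so H(X) = 1.5656 bits
H(Y|X) = Σ_x P(X=x) · H(Y|X=x):
  P(Y|X=0) = (3/8, 5/8), H(Y|X=0) = 0.9544, weight P(X=0) = 4/15
  P(Y|X=1) = (5/12, 7/12), H(Y|X=1) = 0.9799, weight P(X=1) = 2/5
  P(Y|X=2) = (2/5, 3/5), H(Y|X=2) = 0.9710, weight P(X=2) = 1/3
H(Y|X) = 0.9701 bits

H(X) + H(Y|X) = 1.5656 + 0.9701 = 2.5357 bits

Both sides equal 2.5357 bits. ✓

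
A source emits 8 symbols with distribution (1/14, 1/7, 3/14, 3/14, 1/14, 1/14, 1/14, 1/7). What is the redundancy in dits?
0.0475 dits

Redundancy measures how far a source is from maximum entropy:
R = H_max - H(X)

Maximum entropy for 8 symbols: H_max = log_10(8) = 0.9031 dits
Actual entropy: H(X) = 0.8556 dits
Redundancy: R = 0.9031 - 0.8556 = 0.0475 dits

This redundancy represents potential for compression: the source could be compressed by 0.0475 dits per symbol.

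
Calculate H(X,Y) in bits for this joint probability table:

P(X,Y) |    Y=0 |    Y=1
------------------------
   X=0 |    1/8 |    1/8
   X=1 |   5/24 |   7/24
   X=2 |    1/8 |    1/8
2.4899 bits

Joint entropy is H(X,Y) = -Σ_{x,y} p(x,y) log p(x,y).

Summing over all non-zero entries:
H(X,Y) = -[1/8·log_2(1/8) + 1/8·log_2(1/8) + 5/24·log_2(5/24) + 7/24·log_2(7/24) + 1/8·log_2(1/8) + 1/8·log_2(1/8)]
H(X,Y) = 2.4899 bits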